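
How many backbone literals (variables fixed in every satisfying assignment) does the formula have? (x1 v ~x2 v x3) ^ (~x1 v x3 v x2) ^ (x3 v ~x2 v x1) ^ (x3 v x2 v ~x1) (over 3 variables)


Find all satisfying assignments: 6 model(s).
Check which variables have the same value in every model.
No variable is fixed across all models.
Backbone size = 0.

0


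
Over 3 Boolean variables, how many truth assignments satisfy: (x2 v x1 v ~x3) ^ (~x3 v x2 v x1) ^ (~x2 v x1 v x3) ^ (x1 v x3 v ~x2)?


Enumerate all 8 truth assignments over 3 variables.
Test each against every clause.
Satisfying assignments found: 6.

6


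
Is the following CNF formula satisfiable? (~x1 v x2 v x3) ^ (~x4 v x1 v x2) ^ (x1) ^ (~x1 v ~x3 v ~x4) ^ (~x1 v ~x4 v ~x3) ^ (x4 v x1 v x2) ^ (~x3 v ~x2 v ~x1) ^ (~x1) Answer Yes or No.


Check all 16 possible truth assignments.
Number of satisfying assignments found: 0.
The formula is unsatisfiable.

No


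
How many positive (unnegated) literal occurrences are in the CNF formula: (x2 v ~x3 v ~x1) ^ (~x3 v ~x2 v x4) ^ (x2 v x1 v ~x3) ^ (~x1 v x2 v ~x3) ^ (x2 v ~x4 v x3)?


Scan each clause for unnegated literals.
Clause 1: 1 positive; Clause 2: 1 positive; Clause 3: 2 positive; Clause 4: 1 positive; Clause 5: 2 positive.
Total positive literal occurrences = 7.

7


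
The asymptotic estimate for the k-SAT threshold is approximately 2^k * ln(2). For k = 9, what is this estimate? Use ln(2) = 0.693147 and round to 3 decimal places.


Using the asymptotic formula: threshold ~ 2^k * ln(2).
2^9 = 512.
512 * 0.693147 = 354.891.

354.891


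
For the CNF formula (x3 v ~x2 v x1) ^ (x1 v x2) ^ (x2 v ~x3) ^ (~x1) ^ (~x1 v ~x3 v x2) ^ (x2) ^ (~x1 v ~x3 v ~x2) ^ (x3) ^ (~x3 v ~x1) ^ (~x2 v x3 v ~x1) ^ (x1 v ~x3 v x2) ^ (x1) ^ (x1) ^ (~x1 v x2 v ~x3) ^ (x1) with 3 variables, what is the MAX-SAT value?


Enumerate all 8 truth assignments.
For each, count how many of the 15 clauses are satisfied.
The formula is not fully satisfiable, so the maximum is below 15.
Maximum simultaneously satisfiable clauses = 12.

12


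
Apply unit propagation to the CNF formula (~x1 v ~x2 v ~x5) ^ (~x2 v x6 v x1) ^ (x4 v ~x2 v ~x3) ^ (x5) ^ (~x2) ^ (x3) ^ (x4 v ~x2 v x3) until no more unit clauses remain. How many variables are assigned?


Unit propagation repeatedly assigns the literal in any unit clause, then simplifies.
Assignments in order: x5 = T, x2 = F, x3 = T.
No further unit clauses remain.
Total variables assigned = 3.

3


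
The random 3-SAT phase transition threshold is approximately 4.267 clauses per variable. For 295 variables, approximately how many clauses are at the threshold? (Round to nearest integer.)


The 3-SAT phase transition occurs at approximately 4.267 clauses per variable.
m = 4.267 * 295 = 1258.765.
Rounded to nearest integer: 1259.

1259


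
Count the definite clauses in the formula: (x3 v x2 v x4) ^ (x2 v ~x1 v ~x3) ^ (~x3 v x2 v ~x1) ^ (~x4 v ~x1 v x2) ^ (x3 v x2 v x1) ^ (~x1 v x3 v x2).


A definite clause has exactly one positive literal.
Clause 1: 3 positive -> not definite
Clause 2: 1 positive -> definite
Clause 3: 1 positive -> definite
Clause 4: 1 positive -> definite
Clause 5: 3 positive -> not definite
Clause 6: 2 positive -> not definite
Definite clause count = 3.

3


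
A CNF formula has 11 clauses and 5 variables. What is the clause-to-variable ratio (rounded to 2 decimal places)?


Clause-to-variable ratio = clauses / variables.
11 / 5 = 2.2.

2.2


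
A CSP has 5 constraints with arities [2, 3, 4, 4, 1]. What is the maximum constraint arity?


The arities are: 2, 3, 4, 4, 1.
Scan for the maximum value.
Maximum arity = 4.

4


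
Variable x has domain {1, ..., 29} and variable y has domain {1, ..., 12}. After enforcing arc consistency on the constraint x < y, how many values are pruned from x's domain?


For the constraint x < y, x needs a supporting value in y's domain.
x can be at most 11 (one less than y's maximum).
Valid x values from domain: 11 out of 29.
Pruned = 29 - 11 = 18.

18


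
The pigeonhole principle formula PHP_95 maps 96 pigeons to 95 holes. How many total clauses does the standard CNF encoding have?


The PHP encoding has two parts:
1) At-least-one-hole clauses: 96 (one per pigeon, each with 95 literals).
2) At-most-one-pigeon-per-hole clauses: 95 holes * C(96,2) = 95 * 4560 = 433200.
Total clauses = 96 + 433200 = 433296.

433296


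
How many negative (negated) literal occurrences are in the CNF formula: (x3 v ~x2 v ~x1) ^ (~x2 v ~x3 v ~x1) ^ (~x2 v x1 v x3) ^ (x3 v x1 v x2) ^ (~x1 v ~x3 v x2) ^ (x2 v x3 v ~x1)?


Scan each clause for negated literals.
Clause 1: 2 negative; Clause 2: 3 negative; Clause 3: 1 negative; Clause 4: 0 negative; Clause 5: 2 negative; Clause 6: 1 negative.
Total negative literal occurrences = 9.

9


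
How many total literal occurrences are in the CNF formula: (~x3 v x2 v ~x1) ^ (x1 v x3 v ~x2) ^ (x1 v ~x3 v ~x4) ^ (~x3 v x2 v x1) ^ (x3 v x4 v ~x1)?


Clause lengths: 3, 3, 3, 3, 3.
Sum = 3 + 3 + 3 + 3 + 3 = 15.

15


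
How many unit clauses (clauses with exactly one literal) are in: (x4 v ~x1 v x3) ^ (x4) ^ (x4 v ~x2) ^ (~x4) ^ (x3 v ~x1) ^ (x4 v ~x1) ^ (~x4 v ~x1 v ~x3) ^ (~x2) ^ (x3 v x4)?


A unit clause contains exactly one literal.
Unit clauses found: (x4), (~x4), (~x2).
Count = 3.

3


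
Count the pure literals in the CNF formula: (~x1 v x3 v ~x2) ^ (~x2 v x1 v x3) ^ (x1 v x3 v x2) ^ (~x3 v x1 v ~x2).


A pure literal appears in only one polarity across all clauses.
No pure literals found.
Count = 0.

0


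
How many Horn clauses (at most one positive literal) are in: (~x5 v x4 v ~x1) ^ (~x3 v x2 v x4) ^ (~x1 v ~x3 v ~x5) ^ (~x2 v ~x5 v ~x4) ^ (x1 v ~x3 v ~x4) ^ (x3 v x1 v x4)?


A Horn clause has at most one positive literal.
Clause 1: 1 positive lit(s) -> Horn
Clause 2: 2 positive lit(s) -> not Horn
Clause 3: 0 positive lit(s) -> Horn
Clause 4: 0 positive lit(s) -> Horn
Clause 5: 1 positive lit(s) -> Horn
Clause 6: 3 positive lit(s) -> not Horn
Total Horn clauses = 4.

4


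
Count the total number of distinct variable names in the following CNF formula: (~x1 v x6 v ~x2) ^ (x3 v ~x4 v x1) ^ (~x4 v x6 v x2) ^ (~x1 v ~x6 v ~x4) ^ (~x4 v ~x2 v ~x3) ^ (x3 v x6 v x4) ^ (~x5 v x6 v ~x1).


Identify each distinct variable in the formula.
Variables found: x1, x2, x3, x4, x5, x6.
Total distinct variables = 6.

6


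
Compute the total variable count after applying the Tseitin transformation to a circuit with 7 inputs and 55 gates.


The Tseitin transformation introduces one auxiliary variable per gate.
Total variables = inputs + gates = 7 + 55 = 62.

62


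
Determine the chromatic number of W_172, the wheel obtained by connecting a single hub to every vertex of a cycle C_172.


W_172 consists of the cycle C_172 together with a hub vertex adjacent to every cycle vertex.
The cycle C_172 needs 2 colors (even cycle -> 2).
The hub is adjacent to every cycle vertex, so it must receive a new color distinct from all of them.
Chromatic number = 2 + 1 = 3.

3


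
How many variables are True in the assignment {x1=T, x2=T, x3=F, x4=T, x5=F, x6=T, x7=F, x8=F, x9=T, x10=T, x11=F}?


The weight is the number of variables assigned True.
True variables: x1, x2, x4, x6, x9, x10.
Weight = 6.

6


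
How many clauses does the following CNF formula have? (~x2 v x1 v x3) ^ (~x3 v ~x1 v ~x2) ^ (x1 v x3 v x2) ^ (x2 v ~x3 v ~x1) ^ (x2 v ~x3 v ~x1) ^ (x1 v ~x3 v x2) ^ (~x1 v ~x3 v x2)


Each group enclosed in parentheses joined by ^ is one clause.
Counting the conjuncts: 7 clauses.

7


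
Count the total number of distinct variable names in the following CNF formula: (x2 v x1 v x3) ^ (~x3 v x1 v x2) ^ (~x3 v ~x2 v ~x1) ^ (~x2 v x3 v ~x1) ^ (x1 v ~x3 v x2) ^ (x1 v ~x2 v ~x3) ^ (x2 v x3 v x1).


Identify each distinct variable in the formula.
Variables found: x1, x2, x3.
Total distinct variables = 3.

3


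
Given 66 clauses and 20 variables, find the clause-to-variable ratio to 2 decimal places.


Clause-to-variable ratio = clauses / variables.
66 / 20 = 3.3.

3.3


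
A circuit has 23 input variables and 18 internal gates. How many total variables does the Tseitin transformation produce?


The Tseitin transformation introduces one auxiliary variable per gate.
Total variables = inputs + gates = 23 + 18 = 41.

41


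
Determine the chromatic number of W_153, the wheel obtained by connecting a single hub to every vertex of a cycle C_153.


W_153 consists of the cycle C_153 together with a hub vertex adjacent to every cycle vertex.
The cycle C_153 needs 3 colors (odd cycle -> 3).
The hub is adjacent to every cycle vertex, so it must receive a new color distinct from all of them.
Chromatic number = 3 + 1 = 4.

4


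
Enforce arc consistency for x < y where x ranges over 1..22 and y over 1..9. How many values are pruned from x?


For the constraint x < y, x needs a supporting value in y's domain.
x can be at most 8 (one less than y's maximum).
Valid x values from domain: 8 out of 22.
Pruned = 22 - 8 = 14.

14


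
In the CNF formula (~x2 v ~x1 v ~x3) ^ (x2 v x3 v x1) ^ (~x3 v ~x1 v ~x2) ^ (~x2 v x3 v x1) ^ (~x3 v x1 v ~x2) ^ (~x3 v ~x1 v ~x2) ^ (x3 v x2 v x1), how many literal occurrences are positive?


Scan each clause for unnegated literals.
Clause 1: 0 positive; Clause 2: 3 positive; Clause 3: 0 positive; Clause 4: 2 positive; Clause 5: 1 positive; Clause 6: 0 positive; Clause 7: 3 positive.
Total positive literal occurrences = 9.

9


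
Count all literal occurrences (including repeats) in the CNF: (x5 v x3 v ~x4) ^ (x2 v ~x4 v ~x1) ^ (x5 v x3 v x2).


Clause lengths: 3, 3, 3.
Sum = 3 + 3 + 3 = 9.

9


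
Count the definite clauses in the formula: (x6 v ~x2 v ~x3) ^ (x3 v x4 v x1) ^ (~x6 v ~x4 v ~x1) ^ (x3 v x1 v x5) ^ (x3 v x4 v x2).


A definite clause has exactly one positive literal.
Clause 1: 1 positive -> definite
Clause 2: 3 positive -> not definite
Clause 3: 0 positive -> not definite
Clause 4: 3 positive -> not definite
Clause 5: 3 positive -> not definite
Definite clause count = 1.

1


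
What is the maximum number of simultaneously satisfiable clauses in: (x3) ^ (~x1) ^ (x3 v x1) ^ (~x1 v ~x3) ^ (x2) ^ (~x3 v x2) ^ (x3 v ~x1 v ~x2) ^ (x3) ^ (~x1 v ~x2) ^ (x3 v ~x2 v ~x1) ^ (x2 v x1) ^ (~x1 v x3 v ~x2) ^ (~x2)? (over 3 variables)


Enumerate all 8 truth assignments.
For each, count how many of the 13 clauses are satisfied.
The formula is not fully satisfiable, so the maximum is below 13.
Maximum simultaneously satisfiable clauses = 12.

12


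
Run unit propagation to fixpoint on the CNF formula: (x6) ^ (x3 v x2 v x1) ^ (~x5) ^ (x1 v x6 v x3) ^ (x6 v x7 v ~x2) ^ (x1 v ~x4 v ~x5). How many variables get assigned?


Unit propagation repeatedly assigns the literal in any unit clause, then simplifies.
Assignments in order: x6 = T, x5 = F.
No further unit clauses remain.
Total variables assigned = 2.

2


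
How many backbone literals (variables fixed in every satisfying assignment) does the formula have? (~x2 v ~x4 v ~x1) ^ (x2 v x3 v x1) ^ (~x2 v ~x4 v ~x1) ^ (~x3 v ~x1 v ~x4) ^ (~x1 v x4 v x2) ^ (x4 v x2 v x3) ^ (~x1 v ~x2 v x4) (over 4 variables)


Find all satisfying assignments: 7 model(s).
Check which variables have the same value in every model.
No variable is fixed across all models.
Backbone size = 0.

0


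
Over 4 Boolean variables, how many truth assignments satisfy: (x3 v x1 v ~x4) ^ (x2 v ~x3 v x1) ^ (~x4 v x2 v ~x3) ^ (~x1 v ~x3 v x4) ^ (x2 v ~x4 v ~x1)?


Enumerate all 16 truth assignments over 4 variables.
Test each against every clause.
Satisfying assignments found: 8.

8


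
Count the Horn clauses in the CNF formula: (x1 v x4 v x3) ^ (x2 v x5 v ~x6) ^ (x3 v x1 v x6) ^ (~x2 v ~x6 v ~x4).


A Horn clause has at most one positive literal.
Clause 1: 3 positive lit(s) -> not Horn
Clause 2: 2 positive lit(s) -> not Horn
Clause 3: 3 positive lit(s) -> not Horn
Clause 4: 0 positive lit(s) -> Horn
Total Horn clauses = 1.

1


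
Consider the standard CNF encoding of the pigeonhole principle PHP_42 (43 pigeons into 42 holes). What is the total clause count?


The PHP encoding has two parts:
1) At-least-one-hole clauses: 43 (one per pigeon, each with 42 literals).
2) At-most-one-pigeon-per-hole clauses: 42 holes * C(43,2) = 42 * 903 = 37926.
Total clauses = 43 + 37926 = 37969.

37969


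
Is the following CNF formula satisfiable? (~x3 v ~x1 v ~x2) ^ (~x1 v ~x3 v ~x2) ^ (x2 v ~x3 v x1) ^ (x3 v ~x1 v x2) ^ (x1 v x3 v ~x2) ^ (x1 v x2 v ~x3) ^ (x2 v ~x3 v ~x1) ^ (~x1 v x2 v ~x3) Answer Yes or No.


Check all 8 possible truth assignments.
Number of satisfying assignments found: 3.
The formula is satisfiable.

Yes


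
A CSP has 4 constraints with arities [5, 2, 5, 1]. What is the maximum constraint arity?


The arities are: 5, 2, 5, 1.
Scan for the maximum value.
Maximum arity = 5.

5


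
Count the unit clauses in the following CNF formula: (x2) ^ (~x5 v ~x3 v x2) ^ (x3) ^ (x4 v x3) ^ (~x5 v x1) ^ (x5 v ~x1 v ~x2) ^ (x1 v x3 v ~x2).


A unit clause contains exactly one literal.
Unit clauses found: (x2), (x3).
Count = 2.

2


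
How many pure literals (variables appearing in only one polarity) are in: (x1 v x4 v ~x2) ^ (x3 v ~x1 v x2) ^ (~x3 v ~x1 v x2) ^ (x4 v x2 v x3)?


A pure literal appears in only one polarity across all clauses.
Pure literals: x4 (positive only).
Count = 1.

1


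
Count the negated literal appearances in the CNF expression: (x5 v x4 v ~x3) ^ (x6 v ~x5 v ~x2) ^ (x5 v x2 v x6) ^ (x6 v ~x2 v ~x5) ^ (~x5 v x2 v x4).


Scan each clause for negated literals.
Clause 1: 1 negative; Clause 2: 2 negative; Clause 3: 0 negative; Clause 4: 2 negative; Clause 5: 1 negative.
Total negative literal occurrences = 6.

6


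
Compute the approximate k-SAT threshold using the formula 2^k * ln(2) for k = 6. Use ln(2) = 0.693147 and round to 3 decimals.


Using the asymptotic formula: threshold ~ 2^k * ln(2).
2^6 = 64.
64 * 0.693147 = 44.361.

44.361


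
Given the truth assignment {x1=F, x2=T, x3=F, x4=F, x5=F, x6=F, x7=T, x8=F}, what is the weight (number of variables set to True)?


The weight is the number of variables assigned True.
True variables: x2, x7.
Weight = 2.

2


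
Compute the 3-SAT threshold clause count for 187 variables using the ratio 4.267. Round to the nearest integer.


The 3-SAT phase transition occurs at approximately 4.267 clauses per variable.
m = 4.267 * 187 = 797.929.
Rounded to nearest integer: 798.

798


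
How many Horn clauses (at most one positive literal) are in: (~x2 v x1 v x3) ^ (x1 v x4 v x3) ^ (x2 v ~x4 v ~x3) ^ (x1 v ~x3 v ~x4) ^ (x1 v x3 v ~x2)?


A Horn clause has at most one positive literal.
Clause 1: 2 positive lit(s) -> not Horn
Clause 2: 3 positive lit(s) -> not Horn
Clause 3: 1 positive lit(s) -> Horn
Clause 4: 1 positive lit(s) -> Horn
Clause 5: 2 positive lit(s) -> not Horn
Total Horn clauses = 2.

2


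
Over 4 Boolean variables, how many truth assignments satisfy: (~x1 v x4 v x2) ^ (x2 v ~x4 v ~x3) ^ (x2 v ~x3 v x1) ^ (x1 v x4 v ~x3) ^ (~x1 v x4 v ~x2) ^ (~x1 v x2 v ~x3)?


Enumerate all 16 truth assignments over 4 variables.
Test each against every clause.
Satisfying assignments found: 8.

8


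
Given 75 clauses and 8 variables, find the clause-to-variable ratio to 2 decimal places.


Clause-to-variable ratio = clauses / variables.
75 / 8 = 9.38.

9.38


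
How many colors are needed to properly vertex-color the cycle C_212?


A cycle on an even number of vertices is bipartite: alternate two colors around the cycle.
Since 212 is even, two colors suffice, and at least two are needed because the graph has edges.
Chromatic number = 2.

2


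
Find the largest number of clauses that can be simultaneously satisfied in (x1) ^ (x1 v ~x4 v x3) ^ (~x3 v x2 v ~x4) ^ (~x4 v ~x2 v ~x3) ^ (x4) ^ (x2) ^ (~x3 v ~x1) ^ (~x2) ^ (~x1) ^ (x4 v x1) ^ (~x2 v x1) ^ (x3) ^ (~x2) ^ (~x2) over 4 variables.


Enumerate all 16 truth assignments.
For each, count how many of the 14 clauses are satisfied.
The formula is not fully satisfiable, so the maximum is below 14.
Maximum simultaneously satisfiable clauses = 11.

11


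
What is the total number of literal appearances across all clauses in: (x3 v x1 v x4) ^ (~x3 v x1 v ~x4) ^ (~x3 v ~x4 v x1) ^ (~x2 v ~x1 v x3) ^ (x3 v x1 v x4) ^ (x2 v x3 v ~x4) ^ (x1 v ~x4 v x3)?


Clause lengths: 3, 3, 3, 3, 3, 3, 3.
Sum = 3 + 3 + 3 + 3 + 3 + 3 + 3 = 21.

21


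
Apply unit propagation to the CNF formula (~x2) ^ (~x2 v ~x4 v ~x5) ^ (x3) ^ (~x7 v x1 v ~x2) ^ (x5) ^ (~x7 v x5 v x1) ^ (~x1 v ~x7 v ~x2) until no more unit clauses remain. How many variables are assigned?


Unit propagation repeatedly assigns the literal in any unit clause, then simplifies.
Assignments in order: x2 = F, x3 = T, x5 = T.
No further unit clauses remain.
Total variables assigned = 3.

3


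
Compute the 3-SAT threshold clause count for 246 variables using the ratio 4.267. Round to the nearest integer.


The 3-SAT phase transition occurs at approximately 4.267 clauses per variable.
m = 4.267 * 246 = 1049.682.
Rounded to nearest integer: 1050.

1050


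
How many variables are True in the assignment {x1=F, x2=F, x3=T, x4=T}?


The weight is the number of variables assigned True.
True variables: x3, x4.
Weight = 2.

2


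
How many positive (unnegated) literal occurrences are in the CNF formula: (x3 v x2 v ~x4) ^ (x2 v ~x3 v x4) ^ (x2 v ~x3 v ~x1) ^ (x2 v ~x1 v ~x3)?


Scan each clause for unnegated literals.
Clause 1: 2 positive; Clause 2: 2 positive; Clause 3: 1 positive; Clause 4: 1 positive.
Total positive literal occurrences = 6.

6


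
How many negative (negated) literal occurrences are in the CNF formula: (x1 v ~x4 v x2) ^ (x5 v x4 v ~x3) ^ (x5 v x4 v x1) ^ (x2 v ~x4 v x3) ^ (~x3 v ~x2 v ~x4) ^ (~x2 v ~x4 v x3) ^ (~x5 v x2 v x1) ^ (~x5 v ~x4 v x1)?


Scan each clause for negated literals.
Clause 1: 1 negative; Clause 2: 1 negative; Clause 3: 0 negative; Clause 4: 1 negative; Clause 5: 3 negative; Clause 6: 2 negative; Clause 7: 1 negative; Clause 8: 2 negative.
Total negative literal occurrences = 11.

11


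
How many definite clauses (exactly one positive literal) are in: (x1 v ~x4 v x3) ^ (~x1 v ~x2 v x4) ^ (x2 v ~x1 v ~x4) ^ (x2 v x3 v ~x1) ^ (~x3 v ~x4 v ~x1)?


A definite clause has exactly one positive literal.
Clause 1: 2 positive -> not definite
Clause 2: 1 positive -> definite
Clause 3: 1 positive -> definite
Clause 4: 2 positive -> not definite
Clause 5: 0 positive -> not definite
Definite clause count = 2.

2


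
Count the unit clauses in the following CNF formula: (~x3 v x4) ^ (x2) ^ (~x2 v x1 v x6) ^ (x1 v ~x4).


A unit clause contains exactly one literal.
Unit clauses found: (x2).
Count = 1.

1


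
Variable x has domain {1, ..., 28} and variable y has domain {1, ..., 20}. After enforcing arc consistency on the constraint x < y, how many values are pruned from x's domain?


For the constraint x < y, x needs a supporting value in y's domain.
x can be at most 19 (one less than y's maximum).
Valid x values from domain: 19 out of 28.
Pruned = 28 - 19 = 9.

9


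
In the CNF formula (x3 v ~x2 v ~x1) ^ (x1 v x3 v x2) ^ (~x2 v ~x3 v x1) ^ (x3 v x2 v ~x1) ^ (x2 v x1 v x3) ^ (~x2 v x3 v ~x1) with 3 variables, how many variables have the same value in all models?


Find all satisfying assignments: 4 model(s).
Check which variables have the same value in every model.
No variable is fixed across all models.
Backbone size = 0.

0


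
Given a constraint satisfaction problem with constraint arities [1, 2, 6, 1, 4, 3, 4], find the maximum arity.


The arities are: 1, 2, 6, 1, 4, 3, 4.
Scan for the maximum value.
Maximum arity = 6.

6


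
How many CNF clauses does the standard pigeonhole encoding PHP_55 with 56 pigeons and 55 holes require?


The PHP encoding has two parts:
1) At-least-one-hole clauses: 56 (one per pigeon, each with 55 literals).
2) At-most-one-pigeon-per-hole clauses: 55 holes * C(56,2) = 55 * 1540 = 84700.
Total clauses = 56 + 84700 = 84756.

84756


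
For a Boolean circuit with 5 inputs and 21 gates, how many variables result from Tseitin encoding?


The Tseitin transformation introduces one auxiliary variable per gate.
Total variables = inputs + gates = 5 + 21 = 26.

26


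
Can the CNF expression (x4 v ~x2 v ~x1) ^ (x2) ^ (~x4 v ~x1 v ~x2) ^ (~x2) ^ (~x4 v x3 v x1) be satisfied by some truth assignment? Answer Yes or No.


Check all 16 possible truth assignments.
Number of satisfying assignments found: 0.
The formula is unsatisfiable.

No


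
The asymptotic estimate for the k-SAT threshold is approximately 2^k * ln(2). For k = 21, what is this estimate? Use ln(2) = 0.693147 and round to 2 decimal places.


Using the asymptotic formula: threshold ~ 2^k * ln(2).
2^21 = 2097152.
2097152 * 0.693147 = 1453634.62.

1453634.62


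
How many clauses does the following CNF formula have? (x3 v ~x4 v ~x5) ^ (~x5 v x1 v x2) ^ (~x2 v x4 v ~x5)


Each group enclosed in parentheses joined by ^ is one clause.
Counting the conjuncts: 3 clauses.

3


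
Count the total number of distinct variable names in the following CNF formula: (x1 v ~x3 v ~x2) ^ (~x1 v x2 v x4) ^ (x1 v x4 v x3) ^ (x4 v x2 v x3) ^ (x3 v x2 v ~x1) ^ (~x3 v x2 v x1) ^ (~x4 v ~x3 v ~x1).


Identify each distinct variable in the formula.
Variables found: x1, x2, x3, x4.
Total distinct variables = 4.

4


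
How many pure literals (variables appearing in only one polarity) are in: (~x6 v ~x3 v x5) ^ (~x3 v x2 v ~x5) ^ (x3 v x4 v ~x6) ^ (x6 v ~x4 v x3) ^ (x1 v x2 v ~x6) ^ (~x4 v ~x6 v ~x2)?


A pure literal appears in only one polarity across all clauses.
Pure literals: x1 (positive only).
Count = 1.

1


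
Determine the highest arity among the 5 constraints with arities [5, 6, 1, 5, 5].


The arities are: 5, 6, 1, 5, 5.
Scan for the maximum value.
Maximum arity = 6.

6


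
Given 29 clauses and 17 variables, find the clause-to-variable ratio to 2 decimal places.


Clause-to-variable ratio = clauses / variables.
29 / 17 = 1.71.

1.71


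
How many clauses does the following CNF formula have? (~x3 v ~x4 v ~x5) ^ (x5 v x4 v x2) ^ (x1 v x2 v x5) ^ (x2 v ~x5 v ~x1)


Each group enclosed in parentheses joined by ^ is one clause.
Counting the conjuncts: 4 clauses.

4


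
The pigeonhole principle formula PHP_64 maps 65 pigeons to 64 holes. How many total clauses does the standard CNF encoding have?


The PHP encoding has two parts:
1) At-least-one-hole clauses: 65 (one per pigeon, each with 64 literals).
2) At-most-one-pigeon-per-hole clauses: 64 holes * C(65,2) = 64 * 2080 = 133120.
Total clauses = 65 + 133120 = 133185.

133185


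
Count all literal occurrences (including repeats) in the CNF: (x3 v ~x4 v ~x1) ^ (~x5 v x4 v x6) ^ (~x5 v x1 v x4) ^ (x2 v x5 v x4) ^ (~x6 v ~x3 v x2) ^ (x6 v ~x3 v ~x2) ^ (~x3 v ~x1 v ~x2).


Clause lengths: 3, 3, 3, 3, 3, 3, 3.
Sum = 3 + 3 + 3 + 3 + 3 + 3 + 3 = 21.

21


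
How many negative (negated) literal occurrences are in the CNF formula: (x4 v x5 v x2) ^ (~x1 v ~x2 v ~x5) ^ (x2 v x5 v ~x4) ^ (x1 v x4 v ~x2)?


Scan each clause for negated literals.
Clause 1: 0 negative; Clause 2: 3 negative; Clause 3: 1 negative; Clause 4: 1 negative.
Total negative literal occurrences = 5.

5


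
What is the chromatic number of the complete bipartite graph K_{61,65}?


K_{61,65} is bipartite by definition: the two parts are independent sets, with every edge crossing between them.
Color all vertices in one part with color 1 and all vertices in the other part with color 2.
Since the graph has at least one edge, one color does not suffice.
Chromatic number = 2.

2


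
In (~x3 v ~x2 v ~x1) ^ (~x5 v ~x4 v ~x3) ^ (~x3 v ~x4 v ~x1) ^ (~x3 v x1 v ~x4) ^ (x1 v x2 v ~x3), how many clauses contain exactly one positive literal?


A definite clause has exactly one positive literal.
Clause 1: 0 positive -> not definite
Clause 2: 0 positive -> not definite
Clause 3: 0 positive -> not definite
Clause 4: 1 positive -> definite
Clause 5: 2 positive -> not definite
Definite clause count = 1.

1


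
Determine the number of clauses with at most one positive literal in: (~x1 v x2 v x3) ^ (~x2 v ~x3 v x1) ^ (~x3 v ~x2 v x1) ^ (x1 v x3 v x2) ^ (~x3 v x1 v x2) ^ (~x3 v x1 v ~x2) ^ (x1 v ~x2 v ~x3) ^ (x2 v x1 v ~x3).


A Horn clause has at most one positive literal.
Clause 1: 2 positive lit(s) -> not Horn
Clause 2: 1 positive lit(s) -> Horn
Clause 3: 1 positive lit(s) -> Horn
Clause 4: 3 positive lit(s) -> not Horn
Clause 5: 2 positive lit(s) -> not Horn
Clause 6: 1 positive lit(s) -> Horn
Clause 7: 1 positive lit(s) -> Horn
Clause 8: 2 positive lit(s) -> not Horn
Total Horn clauses = 4.

4


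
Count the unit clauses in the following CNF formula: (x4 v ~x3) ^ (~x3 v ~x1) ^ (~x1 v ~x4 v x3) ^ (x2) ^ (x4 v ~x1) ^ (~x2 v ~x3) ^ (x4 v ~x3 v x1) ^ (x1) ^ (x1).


A unit clause contains exactly one literal.
Unit clauses found: (x2), (x1), (x1).
Count = 3.

3


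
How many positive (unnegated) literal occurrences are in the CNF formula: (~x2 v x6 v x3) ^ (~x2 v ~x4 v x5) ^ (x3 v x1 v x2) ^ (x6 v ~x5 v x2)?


Scan each clause for unnegated literals.
Clause 1: 2 positive; Clause 2: 1 positive; Clause 3: 3 positive; Clause 4: 2 positive.
Total positive literal occurrences = 8.

8


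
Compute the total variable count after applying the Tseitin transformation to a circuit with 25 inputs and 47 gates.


The Tseitin transformation introduces one auxiliary variable per gate.
Total variables = inputs + gates = 25 + 47 = 72.

72


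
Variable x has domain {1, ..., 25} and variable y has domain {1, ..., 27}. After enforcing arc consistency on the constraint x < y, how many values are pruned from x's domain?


For the constraint x < y, x needs a supporting value in y's domain.
x can be at most 26 (one less than y's maximum).
Valid x values from domain: 25 out of 25.
Pruned = 25 - 25 = 0.

0


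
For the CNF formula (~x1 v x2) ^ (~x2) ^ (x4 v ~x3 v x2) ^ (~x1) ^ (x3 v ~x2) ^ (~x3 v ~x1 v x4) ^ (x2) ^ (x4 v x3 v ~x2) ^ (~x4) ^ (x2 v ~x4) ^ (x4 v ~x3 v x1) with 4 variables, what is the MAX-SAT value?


Enumerate all 16 truth assignments.
For each, count how many of the 11 clauses are satisfied.
The formula is not fully satisfiable, so the maximum is below 11.
Maximum simultaneously satisfiable clauses = 10.

10


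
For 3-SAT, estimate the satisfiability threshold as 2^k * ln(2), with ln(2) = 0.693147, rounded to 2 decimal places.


Using the asymptotic formula: threshold ~ 2^k * ln(2).
2^3 = 8.
8 * 0.693147 = 5.55.

5.55


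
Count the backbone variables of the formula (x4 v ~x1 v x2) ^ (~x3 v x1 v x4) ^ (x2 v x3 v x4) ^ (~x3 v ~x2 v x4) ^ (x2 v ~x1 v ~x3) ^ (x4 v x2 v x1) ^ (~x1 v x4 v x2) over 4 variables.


Find all satisfying assignments: 9 model(s).
Check which variables have the same value in every model.
No variable is fixed across all models.
Backbone size = 0.

0


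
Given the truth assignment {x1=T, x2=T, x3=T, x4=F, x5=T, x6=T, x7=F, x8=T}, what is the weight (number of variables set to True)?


The weight is the number of variables assigned True.
True variables: x1, x2, x3, x5, x6, x8.
Weight = 6.

6


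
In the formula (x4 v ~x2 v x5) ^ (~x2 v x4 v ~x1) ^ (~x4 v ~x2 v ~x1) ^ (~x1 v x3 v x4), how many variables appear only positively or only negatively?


A pure literal appears in only one polarity across all clauses.
Pure literals: x1 (negative only), x2 (negative only), x3 (positive only), x5 (positive only).
Count = 4.

4


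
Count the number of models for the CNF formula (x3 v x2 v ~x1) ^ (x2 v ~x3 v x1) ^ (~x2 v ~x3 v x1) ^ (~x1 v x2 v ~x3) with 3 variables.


Enumerate all 8 truth assignments over 3 variables.
Test each against every clause.
Satisfying assignments found: 4.

4


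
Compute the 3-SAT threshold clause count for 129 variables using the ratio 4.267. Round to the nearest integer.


The 3-SAT phase transition occurs at approximately 4.267 clauses per variable.
m = 4.267 * 129 = 550.443.
Rounded to nearest integer: 550.

550


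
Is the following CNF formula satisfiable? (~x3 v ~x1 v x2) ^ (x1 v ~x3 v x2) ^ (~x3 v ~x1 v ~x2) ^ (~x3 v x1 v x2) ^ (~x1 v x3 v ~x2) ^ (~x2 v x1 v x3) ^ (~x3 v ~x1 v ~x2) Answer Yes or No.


Check all 8 possible truth assignments.
Number of satisfying assignments found: 3.
The formula is satisfiable.

Yes


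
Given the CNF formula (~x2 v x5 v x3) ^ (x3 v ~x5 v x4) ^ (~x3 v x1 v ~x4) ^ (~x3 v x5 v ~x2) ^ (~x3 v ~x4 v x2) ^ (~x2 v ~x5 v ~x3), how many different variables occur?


Identify each distinct variable in the formula.
Variables found: x1, x2, x3, x4, x5.
Total distinct variables = 5.

5


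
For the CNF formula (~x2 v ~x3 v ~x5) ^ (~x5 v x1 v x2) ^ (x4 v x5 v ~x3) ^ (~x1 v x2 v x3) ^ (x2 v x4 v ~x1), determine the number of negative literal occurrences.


Scan each clause for negated literals.
Clause 1: 3 negative; Clause 2: 1 negative; Clause 3: 1 negative; Clause 4: 1 negative; Clause 5: 1 negative.
Total negative literal occurrences = 7.

7


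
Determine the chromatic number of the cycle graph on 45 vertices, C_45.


An odd cycle cannot be 2-colored: alternating two colors around the cycle returns to the start with a conflict.
Since 45 is odd, three colors are required (and three suffice).
Chromatic number = 3.

3


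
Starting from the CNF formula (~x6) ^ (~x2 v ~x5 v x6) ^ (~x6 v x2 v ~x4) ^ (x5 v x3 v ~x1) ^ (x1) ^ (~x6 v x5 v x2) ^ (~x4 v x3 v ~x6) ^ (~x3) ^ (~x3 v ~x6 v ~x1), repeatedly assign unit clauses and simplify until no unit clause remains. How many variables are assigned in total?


Unit propagation repeatedly assigns the literal in any unit clause, then simplifies.
Assignments in order: x6 = F, x1 = T, x3 = F, x5 = T, x2 = F.
No further unit clauses remain.
Total variables assigned = 5.

5


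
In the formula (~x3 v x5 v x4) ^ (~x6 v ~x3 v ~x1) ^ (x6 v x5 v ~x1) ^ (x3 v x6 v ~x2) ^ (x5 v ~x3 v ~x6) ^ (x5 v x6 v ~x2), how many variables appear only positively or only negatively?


A pure literal appears in only one polarity across all clauses.
Pure literals: x1 (negative only), x2 (negative only), x4 (positive only), x5 (positive only).
Count = 4.

4


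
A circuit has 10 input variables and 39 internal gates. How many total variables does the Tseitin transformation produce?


The Tseitin transformation introduces one auxiliary variable per gate.
Total variables = inputs + gates = 10 + 39 = 49.

49


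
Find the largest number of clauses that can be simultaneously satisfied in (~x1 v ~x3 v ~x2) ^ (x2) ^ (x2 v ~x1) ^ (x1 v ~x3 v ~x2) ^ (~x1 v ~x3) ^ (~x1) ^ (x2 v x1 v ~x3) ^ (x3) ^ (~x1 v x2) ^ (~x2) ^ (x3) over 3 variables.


Enumerate all 8 truth assignments.
For each, count how many of the 11 clauses are satisfied.
The formula is not fully satisfiable, so the maximum is below 11.
Maximum simultaneously satisfiable clauses = 9.

9


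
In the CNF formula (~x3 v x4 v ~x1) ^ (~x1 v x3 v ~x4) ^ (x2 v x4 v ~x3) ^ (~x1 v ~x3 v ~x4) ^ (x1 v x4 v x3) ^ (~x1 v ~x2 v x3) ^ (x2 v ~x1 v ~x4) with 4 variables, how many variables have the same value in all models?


Find all satisfying assignments: 6 model(s).
Check which variables have the same value in every model.
No variable is fixed across all models.
Backbone size = 0.

0


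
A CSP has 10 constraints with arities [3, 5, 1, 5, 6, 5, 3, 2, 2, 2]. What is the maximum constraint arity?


The arities are: 3, 5, 1, 5, 6, 5, 3, 2, 2, 2.
Scan for the maximum value.
Maximum arity = 6.

6


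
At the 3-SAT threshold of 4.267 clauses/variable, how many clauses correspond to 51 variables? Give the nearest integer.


The 3-SAT phase transition occurs at approximately 4.267 clauses per variable.
m = 4.267 * 51 = 217.617.
Rounded to nearest integer: 218.

218


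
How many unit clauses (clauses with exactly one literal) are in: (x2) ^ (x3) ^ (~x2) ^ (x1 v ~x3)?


A unit clause contains exactly one literal.
Unit clauses found: (x2), (x3), (~x2).
Count = 3.

3


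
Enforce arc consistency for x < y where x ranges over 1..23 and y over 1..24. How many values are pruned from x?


For the constraint x < y, x needs a supporting value in y's domain.
x can be at most 23 (one less than y's maximum).
Valid x values from domain: 23 out of 23.
Pruned = 23 - 23 = 0.

0


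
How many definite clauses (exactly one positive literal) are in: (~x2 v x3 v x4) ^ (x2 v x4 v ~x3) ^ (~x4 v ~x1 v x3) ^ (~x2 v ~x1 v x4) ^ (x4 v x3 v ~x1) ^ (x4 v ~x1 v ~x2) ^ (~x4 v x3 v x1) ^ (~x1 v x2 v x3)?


A definite clause has exactly one positive literal.
Clause 1: 2 positive -> not definite
Clause 2: 2 positive -> not definite
Clause 3: 1 positive -> definite
Clause 4: 1 positive -> definite
Clause 5: 2 positive -> not definite
Clause 6: 1 positive -> definite
Clause 7: 2 positive -> not definite
Clause 8: 2 positive -> not definite
Definite clause count = 3.

3


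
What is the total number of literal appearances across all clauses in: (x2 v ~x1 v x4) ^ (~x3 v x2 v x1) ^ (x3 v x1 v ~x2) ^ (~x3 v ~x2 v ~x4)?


Clause lengths: 3, 3, 3, 3.
Sum = 3 + 3 + 3 + 3 = 12.

12


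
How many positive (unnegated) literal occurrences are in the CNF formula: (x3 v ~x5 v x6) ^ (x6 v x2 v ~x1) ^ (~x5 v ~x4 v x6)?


Scan each clause for unnegated literals.
Clause 1: 2 positive; Clause 2: 2 positive; Clause 3: 1 positive.
Total positive literal occurrences = 5.

5


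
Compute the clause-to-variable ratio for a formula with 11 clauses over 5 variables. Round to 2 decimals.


Clause-to-variable ratio = clauses / variables.
11 / 5 = 2.2.

2.2


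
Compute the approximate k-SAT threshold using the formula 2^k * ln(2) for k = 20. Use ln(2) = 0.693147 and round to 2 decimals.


Using the asymptotic formula: threshold ~ 2^k * ln(2).
2^20 = 1048576.
1048576 * 0.693147 = 726817.31.

726817.31


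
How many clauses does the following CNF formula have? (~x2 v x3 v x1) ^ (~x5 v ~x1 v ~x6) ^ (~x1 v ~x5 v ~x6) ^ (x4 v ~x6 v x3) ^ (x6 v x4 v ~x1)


Each group enclosed in parentheses joined by ^ is one clause.
Counting the conjuncts: 5 clauses.

5


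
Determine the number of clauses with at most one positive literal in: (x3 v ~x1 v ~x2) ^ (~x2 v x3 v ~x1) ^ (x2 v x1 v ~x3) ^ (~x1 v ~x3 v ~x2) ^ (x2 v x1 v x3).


A Horn clause has at most one positive literal.
Clause 1: 1 positive lit(s) -> Horn
Clause 2: 1 positive lit(s) -> Horn
Clause 3: 2 positive lit(s) -> not Horn
Clause 4: 0 positive lit(s) -> Horn
Clause 5: 3 positive lit(s) -> not Horn
Total Horn clauses = 3.

3


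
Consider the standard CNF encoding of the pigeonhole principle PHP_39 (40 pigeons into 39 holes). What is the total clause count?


The PHP encoding has two parts:
1) At-least-one-hole clauses: 40 (one per pigeon, each with 39 literals).
2) At-most-one-pigeon-per-hole clauses: 39 holes * C(40,2) = 39 * 780 = 30420.
Total clauses = 40 + 30420 = 30460.

30460


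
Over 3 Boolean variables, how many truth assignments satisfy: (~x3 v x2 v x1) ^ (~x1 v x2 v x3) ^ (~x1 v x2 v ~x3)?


Enumerate all 8 truth assignments over 3 variables.
Test each against every clause.
Satisfying assignments found: 5.

5


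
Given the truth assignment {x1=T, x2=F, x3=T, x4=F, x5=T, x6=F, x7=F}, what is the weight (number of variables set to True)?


The weight is the number of variables assigned True.
True variables: x1, x3, x5.
Weight = 3.

3


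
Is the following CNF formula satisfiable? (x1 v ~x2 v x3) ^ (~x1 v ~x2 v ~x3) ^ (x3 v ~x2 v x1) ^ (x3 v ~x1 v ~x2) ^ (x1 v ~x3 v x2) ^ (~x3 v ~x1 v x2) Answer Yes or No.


Check all 8 possible truth assignments.
Number of satisfying assignments found: 3.
The formula is satisfiable.

Yes


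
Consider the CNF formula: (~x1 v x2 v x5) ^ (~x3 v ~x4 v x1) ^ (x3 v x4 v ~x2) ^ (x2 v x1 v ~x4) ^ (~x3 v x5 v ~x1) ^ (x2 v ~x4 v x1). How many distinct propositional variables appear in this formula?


Identify each distinct variable in the formula.
Variables found: x1, x2, x3, x4, x5.
Total distinct variables = 5.

5


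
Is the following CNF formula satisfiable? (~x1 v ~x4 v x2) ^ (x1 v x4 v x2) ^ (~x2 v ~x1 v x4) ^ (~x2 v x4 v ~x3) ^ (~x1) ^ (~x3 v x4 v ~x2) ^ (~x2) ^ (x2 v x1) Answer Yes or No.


Check all 16 possible truth assignments.
Number of satisfying assignments found: 0.
The formula is unsatisfiable.

No


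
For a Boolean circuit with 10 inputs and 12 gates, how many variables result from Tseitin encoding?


The Tseitin transformation introduces one auxiliary variable per gate.
Total variables = inputs + gates = 10 + 12 = 22.

22


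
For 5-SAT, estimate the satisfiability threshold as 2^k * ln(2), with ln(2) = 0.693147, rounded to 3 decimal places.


Using the asymptotic formula: threshold ~ 2^k * ln(2).
2^5 = 32.
32 * 0.693147 = 22.181.

22.181


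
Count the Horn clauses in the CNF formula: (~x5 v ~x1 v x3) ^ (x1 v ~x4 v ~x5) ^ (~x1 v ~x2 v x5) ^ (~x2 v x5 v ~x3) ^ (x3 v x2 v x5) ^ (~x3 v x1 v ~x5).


A Horn clause has at most one positive literal.
Clause 1: 1 positive lit(s) -> Horn
Clause 2: 1 positive lit(s) -> Horn
Clause 3: 1 positive lit(s) -> Horn
Clause 4: 1 positive lit(s) -> Horn
Clause 5: 3 positive lit(s) -> not Horn
Clause 6: 1 positive lit(s) -> Horn
Total Horn clauses = 5.

5


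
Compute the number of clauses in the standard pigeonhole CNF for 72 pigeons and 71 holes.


The PHP encoding has two parts:
1) At-least-one-hole clauses: 72 (one per pigeon, each with 71 literals).
2) At-most-one-pigeon-per-hole clauses: 71 holes * C(72,2) = 71 * 2556 = 181476.
Total clauses = 72 + 181476 = 181548.

181548


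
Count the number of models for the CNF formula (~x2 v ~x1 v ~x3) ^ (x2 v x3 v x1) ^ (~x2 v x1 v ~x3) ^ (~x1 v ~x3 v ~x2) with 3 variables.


Enumerate all 8 truth assignments over 3 variables.
Test each against every clause.
Satisfying assignments found: 5.

5


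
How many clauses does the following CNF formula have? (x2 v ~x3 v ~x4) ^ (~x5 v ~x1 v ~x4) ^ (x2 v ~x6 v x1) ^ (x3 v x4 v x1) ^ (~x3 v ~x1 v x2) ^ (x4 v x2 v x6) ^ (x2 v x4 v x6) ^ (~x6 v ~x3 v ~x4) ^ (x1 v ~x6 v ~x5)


Each group enclosed in parentheses joined by ^ is one clause.
Counting the conjuncts: 9 clauses.

9


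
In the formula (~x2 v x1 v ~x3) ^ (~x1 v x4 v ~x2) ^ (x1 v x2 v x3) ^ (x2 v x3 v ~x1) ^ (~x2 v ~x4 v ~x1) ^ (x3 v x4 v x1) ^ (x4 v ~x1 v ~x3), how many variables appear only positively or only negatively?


A pure literal appears in only one polarity across all clauses.
No pure literals found.
Count = 0.

0


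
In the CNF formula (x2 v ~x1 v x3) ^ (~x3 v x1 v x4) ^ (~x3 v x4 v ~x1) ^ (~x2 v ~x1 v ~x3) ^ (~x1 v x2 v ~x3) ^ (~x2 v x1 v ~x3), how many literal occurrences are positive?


Scan each clause for unnegated literals.
Clause 1: 2 positive; Clause 2: 2 positive; Clause 3: 1 positive; Clause 4: 0 positive; Clause 5: 1 positive; Clause 6: 1 positive.
Total positive literal occurrences = 7.

7


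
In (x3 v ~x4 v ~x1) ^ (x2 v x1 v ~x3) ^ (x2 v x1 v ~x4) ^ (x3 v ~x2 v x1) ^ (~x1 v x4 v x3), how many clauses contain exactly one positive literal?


A definite clause has exactly one positive literal.
Clause 1: 1 positive -> definite
Clause 2: 2 positive -> not definite
Clause 3: 2 positive -> not definite
Clause 4: 2 positive -> not definite
Clause 5: 2 positive -> not definite
Definite clause count = 1.

1


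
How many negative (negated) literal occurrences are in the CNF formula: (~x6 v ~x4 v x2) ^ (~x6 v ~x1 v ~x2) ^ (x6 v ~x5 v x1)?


Scan each clause for negated literals.
Clause 1: 2 negative; Clause 2: 3 negative; Clause 3: 1 negative.
Total negative literal occurrences = 6.

6


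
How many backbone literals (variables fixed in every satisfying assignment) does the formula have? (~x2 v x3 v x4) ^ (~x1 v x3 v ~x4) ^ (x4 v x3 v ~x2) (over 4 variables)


Find all satisfying assignments: 12 model(s).
Check which variables have the same value in every model.
No variable is fixed across all models.
Backbone size = 0.

0
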